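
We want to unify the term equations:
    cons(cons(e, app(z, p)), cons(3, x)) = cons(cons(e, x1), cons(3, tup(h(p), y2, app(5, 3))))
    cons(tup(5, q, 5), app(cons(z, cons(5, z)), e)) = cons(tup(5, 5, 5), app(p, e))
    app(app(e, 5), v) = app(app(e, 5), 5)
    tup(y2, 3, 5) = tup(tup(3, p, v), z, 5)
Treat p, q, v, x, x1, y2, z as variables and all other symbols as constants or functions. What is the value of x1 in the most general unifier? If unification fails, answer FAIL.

Decompose cons/2: cons(e, app(z, p)) = cons(e, x1),  cons(3, x) = cons(3, tup(h(p), y2, app(5, 3))).
Decompose cons/2: e = e,  app(z, p) = x1.
Delete trivial equation e = e.
Bind x1 := app(z, p); no other remaining equation mentions x1.
Decompose cons/2: 3 = 3,  x = tup(h(p), y2, app(5, 3)).
Delete trivial equation 3 = 3.
Bind x := tup(h(p), y2, app(5, 3)); no other remaining equation mentions x.
Decompose cons/2: tup(5, q, 5) = tup(5, 5, 5),  app(cons(z, cons(5, z)), e) = app(p, e).
Decompose tup/3: 5 = 5,  q = 5,  5 = 5.
Delete trivial equation 5 = 5.
Bind q := 5; no other remaining equation mentions q.
Delete trivial equation 5 = 5.
Decompose app/2: cons(z, cons(5, z)) = p,  e = e.
Bind p := cons(z, cons(5, z)); substituting into the one remaining equation that mentions p gives: tup(y2, 3, 5) = tup(tup(3, cons(z, cons(5, z)), v), z, 5). Substituting into the earlier bindings gives x1 := app(z, cons(z, cons(5, z))), x := tup(h(cons(z, cons(5, z))), y2, app(5, 3)).
Delete trivial equation e = e.
Decompose app/2: app(e, 5) = app(e, 5),  v = 5.
Delete trivial equation app(e, 5) = app(e, 5).
Bind v := 5; substituting into the remaining equation gives: tup(y2, 3, 5) = tup(tup(3, cons(z, cons(5, z)), 5), z, 5).
Decompose tup/3: y2 = tup(3, cons(z, cons(5, z)), 5),  3 = z,  5 = 5.
Bind y2 := tup(3, cons(z, cons(5, z)), 5); no other remaining equation mentions y2. Substituting into the earlier binding gives x := tup(h(cons(z, cons(5, z))), tup(3, cons(z, cons(5, z)), 5), app(5, 3)).
Bind z := 3; no other remaining equation mentions z. Substituting into the earlier bindings gives x1 := app(3, cons(3, cons(5, 3))), x := tup(h(cons(3, cons(5, 3))), tup(3, cons(3, cons(5, 3)), 5), app(5, 3)), p := cons(3, cons(5, 3)), y2 := tup(3, cons(3, cons(5, 3)), 5).
Delete trivial equation 5 = 5.
MGU = { x1 := app(3, cons(3, cons(5, 3))), x := tup(h(cons(3, cons(5, 3))), tup(3, cons(3, cons(5, 3)), 5), app(5, 3)), q := 5, p := cons(3, cons(5, 3)), v := 5, y2 := tup(3, cons(3, cons(5, 3)), 5), z := 3 }, so x1 := app(3, cons(3, cons(5, 3))).

app(3, cons(3, cons(5, 3)))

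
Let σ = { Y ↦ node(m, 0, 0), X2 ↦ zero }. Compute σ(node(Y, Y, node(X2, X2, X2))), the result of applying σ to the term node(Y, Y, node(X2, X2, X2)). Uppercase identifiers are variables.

node(node(m, 0, 0), node(m, 0, 0), node(zero, zero, zero))

Replace each occurrence of Y with node(m, 0, 0).
Replace each occurrence of X2 with zero.
Result: node(node(m, 0, 0), node(m, 0, 0), node(zero, zero, zero)).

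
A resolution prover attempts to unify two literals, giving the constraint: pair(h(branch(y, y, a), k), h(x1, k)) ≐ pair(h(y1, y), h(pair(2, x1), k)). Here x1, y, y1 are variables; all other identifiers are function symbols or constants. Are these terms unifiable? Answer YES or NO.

Decompose pair/2: h(branch(y, y, a), k) ≐ h(y1, y),  h(x1, k) ≐ h(pair(2, x1), k).
Decompose h/2: branch(y, y, a) ≐ y1,  k ≐ y.
Bind y1 := branch(y, y, a); no other remaining equation mentions y1.
Bind y := k; no other remaining equation mentions y. Substituting into the earlier binding gives y1 := branch(k, k, a).
Decompose h/2: x1 ≐ pair(2, x1),  k ≐ k.
Occurs check fails: x1 occurs in pair(2, x1); the equation x1 ≐ pair(2, x1) has no finite solution.

NO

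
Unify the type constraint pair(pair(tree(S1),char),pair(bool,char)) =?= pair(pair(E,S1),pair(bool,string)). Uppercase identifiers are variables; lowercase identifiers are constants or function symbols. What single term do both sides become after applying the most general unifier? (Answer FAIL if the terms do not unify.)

Decompose pair/2: pair(tree(S1),char) =?= pair(E,S1),  pair(bool,char) =?= pair(bool,string).
Decompose pair/2: tree(S1) =?= E,  char =?= S1.
Bind E := tree(S1); no other remaining equation mentions E.
Bind S1 := char; no other remaining equation mentions S1. Substituting into the earlier binding gives E := tree(char).
Decompose pair/2: bool =?= bool,  char =?= string.
Delete trivial equation bool =?= bool.
Clash: constants char and string differ; no unifier exists.

FAIL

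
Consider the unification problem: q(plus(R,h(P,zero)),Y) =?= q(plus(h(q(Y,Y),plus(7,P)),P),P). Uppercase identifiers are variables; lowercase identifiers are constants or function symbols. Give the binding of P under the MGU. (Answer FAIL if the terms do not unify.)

FAIL

Decompose q/2: plus(R,h(P,zero)) =?= plus(h(q(Y,Y),plus(7,P)),P),  Y =?= P.
Decompose plus/2: R =?= h(q(Y,Y),plus(7,P)),  h(P,zero) =?= P.
Bind R := h(q(Y,Y),plus(7,P)); no other remaining equation mentions R.
Occurs check fails: P occurs in h(P,zero); the equation P =?= h(P,zero) has no finite solution.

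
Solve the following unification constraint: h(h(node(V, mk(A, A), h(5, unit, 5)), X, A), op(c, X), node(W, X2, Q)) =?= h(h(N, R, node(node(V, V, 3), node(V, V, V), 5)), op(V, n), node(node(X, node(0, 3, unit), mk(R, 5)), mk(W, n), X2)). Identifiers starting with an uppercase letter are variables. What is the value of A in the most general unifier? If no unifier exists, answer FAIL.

Decompose h/3: h(node(V, mk(A, A), h(5, unit, 5)), X, A) =?= h(N, R, node(node(V, V, 3), node(V, V, V), 5)),  op(c, X) =?= op(V, n),  node(W, X2, Q) =?= node(node(X, node(0, 3, unit), mk(R, 5)), mk(W, n), X2).
Decompose h/3: node(V, mk(A, A), h(5, unit, 5)) =?= N,  X =?= R,  A =?= node(node(V, V, 3), node(V, V, V), 5).
Bind N := node(V, mk(A, A), h(5, unit, 5)); no other remaining equation mentions N.
Bind X := R; substituting into the 2 remaining equations that mention X gives: op(c, R) =?= op(V, n),  node(W, X2, Q) =?= node(node(R, node(0, 3, unit), mk(R, 5)), mk(W, n), X2).
Bind A := node(node(V, V, 3), node(V, V, V), 5); no other remaining equation mentions A. Substituting into the earlier binding gives N := node(V, mk(node(node(V, V, 3), node(V, V, V), 5), node(node(V, V, 3), node(V, V, V), 5)), h(5, unit, 5)).
Decompose op/2: c =?= V,  R =?= n.
Bind V := c; no other remaining equation mentions V. Substituting into the earlier bindings gives N := node(c, mk(node(node(c, c, 3), node(c, c, c), 5), node(node(c, c, 3), node(c, c, c), 5)), h(5, unit, 5)), A := node(node(c, c, 3), node(c, c, c), 5).
Bind R := n; substituting into the remaining equation gives: node(W, X2, Q) =?= node(node(n, node(0, 3, unit), mk(n, 5)), mk(W, n), X2). Substituting into the earlier binding gives X := n.
Decompose node/3: W =?= node(n, node(0, 3, unit), mk(n, 5)),  X2 =?= mk(W, n),  Q =?= X2.
Bind W := node(n, node(0, 3, unit), mk(n, 5)); substituting into the one remaining equation that mentions W gives: X2 =?= mk(node(n, node(0, 3, unit), mk(n, 5)), n).
Bind X2 := mk(node(n, node(0, 3, unit), mk(n, 5)), n); substituting into the remaining equation gives: Q =?= mk(node(n, node(0, 3, unit), mk(n, 5)), n).
Bind Q := mk(node(n, node(0, 3, unit), mk(n, 5)), n).
MGU = { N ↦ node(c, mk(node(node(c, c, 3), node(c, c, c), 5), node(node(c, c, 3), node(c, c, c), 5)), h(5, unit, 5)), X ↦ n, A ↦ node(node(c, c, 3), node(c, c, c), 5), V ↦ c, R ↦ n, W ↦ node(n, node(0, 3, unit), mk(n, 5)), X2 ↦ mk(node(n, node(0, 3, unit), mk(n, 5)), n), Q ↦ mk(node(n, node(0, 3, unit), mk(n, 5)), n) }, so A ↦ node(node(c, c, 3), node(c, c, c), 5).

node(node(c, c, 3), node(c, c, c), 5)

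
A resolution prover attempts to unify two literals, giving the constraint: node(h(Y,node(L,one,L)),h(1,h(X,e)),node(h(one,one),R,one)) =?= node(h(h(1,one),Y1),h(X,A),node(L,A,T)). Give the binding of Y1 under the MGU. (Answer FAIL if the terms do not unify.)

Decompose node/3: h(Y,node(L,one,L)) =?= h(h(1,one),Y1),  h(1,h(X,e)) =?= h(X,A),  node(h(one,one),R,one) =?= node(L,A,T).
Decompose h/2: Y =?= h(1,one),  node(L,one,L) =?= Y1.
Bind Y := h(1,one); no other remaining equation mentions Y.
Bind Y1 := node(L,one,L); no other remaining equation mentions Y1.
Decompose h/2: 1 =?= X,  h(X,e) =?= A.
Bind X := 1; substituting into the one remaining equation that mentions X gives: h(1,e) =?= A.
Bind A := h(1,e); substituting into the remaining equation gives: node(h(one,one),R,one) =?= node(L,h(1,e),T).
Decompose node/3: h(one,one) =?= L,  R =?= h(1,e),  one =?= T.
Bind L := h(one,one); no other remaining equation mentions L. Substituting into the earlier binding gives Y1 := node(h(one,one),one,h(one,one)).
Bind R := h(1,e); no other remaining equation mentions R.
Bind T := one.
MGU = { Y := h(1,one), Y1 := node(h(one,one),one,h(one,one)), X := 1, A := h(1,e), L := h(one,one), R := h(1,e), T := one }, so Y1 := node(h(one,one),one,h(one,one)).

node(h(one,one),one,h(one,one))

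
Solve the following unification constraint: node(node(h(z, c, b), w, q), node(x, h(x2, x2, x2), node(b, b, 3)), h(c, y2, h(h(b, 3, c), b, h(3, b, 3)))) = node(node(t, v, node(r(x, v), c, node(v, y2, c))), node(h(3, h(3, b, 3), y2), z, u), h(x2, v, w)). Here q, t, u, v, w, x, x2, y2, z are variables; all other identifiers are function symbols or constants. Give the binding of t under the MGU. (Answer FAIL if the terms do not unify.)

Decompose node/3: node(h(z, c, b), w, q) = node(t, v, node(r(x, v), c, node(v, y2, c))),  node(x, h(x2, x2, x2), node(b, b, 3)) = node(h(3, h(3, b, 3), y2), z, u),  h(c, y2, h(h(b, 3, c), b, h(3, b, 3))) = h(x2, v, w).
Decompose node/3: h(z, c, b) = t,  w = v,  q = node(r(x, v), c, node(v, y2, c)).
Bind t := h(z, c, b); no other remaining equation mentions t.
Bind w := v; substituting into the one remaining equation that mentions w gives: h(c, y2, h(h(b, 3, c), b, h(3, b, 3))) = h(x2, v, v).
Bind q := node(r(x, v), c, node(v, y2, c)); no other remaining equation mentions q.
Decompose node/3: x = h(3, h(3, b, 3), y2),  h(x2, x2, x2) = z,  node(b, b, 3) = u.
Bind x := h(3, h(3, b, 3), y2); no other remaining equation mentions x. Substituting into the earlier binding gives q := node(r(h(3, h(3, b, 3), y2), v), c, node(v, y2, c)).
Bind z := h(x2, x2, x2); no other remaining equation mentions z. Substituting into the earlier binding gives t := h(h(x2, x2, x2), c, b).
Bind u := node(b, b, 3); no other remaining equation mentions u.
Decompose h/3: c = x2,  y2 = v,  h(h(b, 3, c), b, h(3, b, 3)) = v.
Bind x2 := c; no other remaining equation mentions x2. Substituting into the earlier bindings gives t := h(h(c, c, c), c, b), z := h(c, c, c).
Bind y2 := v; no other remaining equation mentions y2. Substituting into the earlier bindings gives q := node(r(h(3, h(3, b, 3), v), v), c, node(v, v, c)), x := h(3, h(3, b, 3), v).
Bind v := h(h(b, 3, c), b, h(3, b, 3)). Substituting into the earlier bindings gives w := h(h(b, 3, c), b, h(3, b, 3)), q := node(r(h(3, h(3, b, 3), h(h(b, 3, c), b, h(3, b, 3))), h(h(b, 3, c), b, h(3, b, 3))), c, node(h(h(b, 3, c), b, h(3, b, 3)), h(h(b, 3, c), b, h(3, b, 3)), c)), x := h(3, h(3, b, 3), h(h(b, 3, c), b, h(3, b, 3))), y2 := h(h(b, 3, c), b, h(3, b, 3)).
MGU = { t ↦ h(h(c, c, c), c, b), w ↦ h(h(b, 3, c), b, h(3, b, 3)), q ↦ node(r(h(3, h(3, b, 3), h(h(b, 3, c), b, h(3, b, 3))), h(h(b, 3, c), b, h(3, b, 3))), c, node(h(h(b, 3, c), b, h(3, b, 3)), h(h(b, 3, c), b, h(3, b, 3)), c)), x ↦ h(3, h(3, b, 3), h(h(b, 3, c), b, h(3, b, 3))), z ↦ h(c, c, c), u ↦ node(b, b, 3), x2 ↦ c, y2 ↦ h(h(b, 3, c), b, h(3, b, 3)), v ↦ h(h(b, 3, c), b, h(3, b, 3)) }, so t ↦ h(h(c, c, c), c, b).

h(h(c, c, c), c, b)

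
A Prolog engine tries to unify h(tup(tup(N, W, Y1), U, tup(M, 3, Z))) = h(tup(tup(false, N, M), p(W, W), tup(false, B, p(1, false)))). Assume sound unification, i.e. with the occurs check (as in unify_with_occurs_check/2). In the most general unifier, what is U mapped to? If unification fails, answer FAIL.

Decompose h/1: tup(tup(N, W, Y1), U, tup(M, 3, Z)) = tup(tup(false, N, M), p(W, W), tup(false, B, p(1, false))).
Decompose tup/3: tup(N, W, Y1) = tup(false, N, M),  U = p(W, W),  tup(M, 3, Z) = tup(false, B, p(1, false)).
Decompose tup/3: N = false,  W = N,  Y1 = M.
Bind N := false; substituting into the one remaining equation that mentions N gives: W = false.
Bind W := false; substituting into the one remaining equation that mentions W gives: U = p(false, false).
Bind Y1 := M; no other remaining equation mentions Y1.
Bind U := p(false, false); no other remaining equation mentions U.
Decompose tup/3: M = false,  3 = B,  Z = p(1, false).
Bind M := false; no other remaining equation mentions M. Substituting into the earlier binding gives Y1 := false.
Bind B := 3; no other remaining equation mentions B.
Bind Z := p(1, false).
MGU = { N -> false, W -> false, Y1 -> false, U -> p(false, false), M -> false, B -> 3, Z -> p(1, false) }, so U -> p(false, false).

p(false, false)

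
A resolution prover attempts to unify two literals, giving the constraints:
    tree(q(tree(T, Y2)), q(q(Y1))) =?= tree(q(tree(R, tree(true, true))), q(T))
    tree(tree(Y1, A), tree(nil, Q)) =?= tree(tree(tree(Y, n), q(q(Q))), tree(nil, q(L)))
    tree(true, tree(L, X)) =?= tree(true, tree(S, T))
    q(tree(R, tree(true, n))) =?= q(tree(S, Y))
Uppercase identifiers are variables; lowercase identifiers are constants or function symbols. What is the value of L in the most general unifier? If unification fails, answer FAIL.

Decompose tree/2: q(tree(T, Y2)) =?= q(tree(R, tree(true, true))),  q(q(Y1)) =?= q(T).
Decompose q/1: tree(T, Y2) =?= tree(R, tree(true, true)).
Decompose tree/2: T =?= R,  Y2 =?= tree(true, true).
Bind T := R; substituting into the 2 remaining equations that mention T gives: q(q(Y1)) =?= q(R),  tree(true, tree(L, X)) =?= tree(true, tree(S, R)).
Bind Y2 := tree(true, true); no other remaining equation mentions Y2.
Decompose q/1: q(Y1) =?= R.
Bind R := q(Y1); substituting into the 2 remaining equations that mention R gives: tree(true, tree(L, X)) =?= tree(true, tree(S, q(Y1))),  q(tree(q(Y1), tree(true, n))) =?= q(tree(S, Y)). Substituting into the earlier binding gives T := q(Y1).
Decompose tree/2: tree(Y1, A) =?= tree(tree(Y, n), q(q(Q))),  tree(nil, Q) =?= tree(nil, q(L)).
Decompose tree/2: Y1 =?= tree(Y, n),  A =?= q(q(Q)).
Bind Y1 := tree(Y, n); substituting into the 2 remaining equations that mention Y1 gives: tree(true, tree(L, X)) =?= tree(true, tree(S, q(tree(Y, n)))),  q(tree(q(tree(Y, n)), tree(true, n))) =?= q(tree(S, Y)). Substituting into the earlier bindings gives T := q(tree(Y, n)), R := q(tree(Y, n)).
Bind A := q(q(Q)); no other remaining equation mentions A.
Decompose tree/2: nil =?= nil,  Q =?= q(L).
Delete trivial equation nil =?= nil.
Bind Q := q(L); no other remaining equation mentions Q. Substituting into the earlier binding gives A := q(q(q(L))).
Decompose tree/2: true =?= true,  tree(L, X) =?= tree(S, q(tree(Y, n))).
Delete trivial equation true =?= true.
Decompose tree/2: L =?= S,  X =?= q(tree(Y, n)).
Bind L := S; no other remaining equation mentions L. Substituting into the earlier bindings gives A := q(q(q(S))), Q := q(S).
Bind X := q(tree(Y, n)); no other remaining equation mentions X.
Decompose q/1: tree(q(tree(Y, n)), tree(true, n)) =?= tree(S, Y).
Decompose tree/2: q(tree(Y, n)) =?= S,  tree(true, n) =?= Y.
Bind S := q(tree(Y, n)); no other remaining equation mentions S. Substituting into the earlier bindings gives A := q(q(q(q(tree(Y, n))))), Q := q(q(tree(Y, n))), L := q(tree(Y, n)).
Bind Y := tree(true, n). Substituting into the earlier bindings gives T := q(tree(tree(true, n), n)), R := q(tree(tree(true, n), n)), Y1 := tree(tree(true, n), n), A := q(q(q(q(tree(tree(true, n), n))))), Q := q(q(tree(tree(true, n), n))), L := q(tree(tree(true, n), n)), X := q(tree(tree(true, n), n)), S := q(tree(tree(true, n), n)).
MGU = { T := q(tree(tree(true, n), n)), Y2 := tree(true, true), R := q(tree(tree(true, n), n)), Y1 := tree(tree(true, n), n), A := q(q(q(q(tree(tree(true, n), n))))), Q := q(q(tree(tree(true, n), n))), L := q(tree(tree(true, n), n)), X := q(tree(tree(true, n), n)), S := q(tree(tree(true, n), n)), Y := tree(true, n) }, so L := q(tree(tree(true, n), n)).

q(tree(tree(true, n), n))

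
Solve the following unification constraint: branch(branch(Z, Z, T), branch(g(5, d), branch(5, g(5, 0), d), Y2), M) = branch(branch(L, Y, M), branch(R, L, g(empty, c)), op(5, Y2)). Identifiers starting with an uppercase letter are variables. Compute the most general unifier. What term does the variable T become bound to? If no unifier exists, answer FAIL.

op(5, g(empty, c))

Decompose branch/3: branch(Z, Z, T) = branch(L, Y, M),  branch(g(5, d), branch(5, g(5, 0), d), Y2) = branch(R, L, g(empty, c)),  M = op(5, Y2).
Decompose branch/3: Z = L,  Z = Y,  T = M.
Bind Z := L; substituting into the one remaining equation that mentions Z gives: L = Y.
Bind L := Y; substituting into the one remaining equation that mentions L gives: branch(g(5, d), branch(5, g(5, 0), d), Y2) = branch(R, Y, g(empty, c)). Substituting into the earlier binding gives Z := Y.
Bind T := M; no other remaining equation mentions T.
Decompose branch/3: g(5, d) = R,  branch(5, g(5, 0), d) = Y,  Y2 = g(empty, c).
Bind R := g(5, d); no other remaining equation mentions R.
Bind Y := branch(5, g(5, 0), d); no other remaining equation mentions Y. Substituting into the earlier bindings gives Z := branch(5, g(5, 0), d), L := branch(5, g(5, 0), d).
Bind Y2 := g(empty, c); substituting into the remaining equation gives: M = op(5, g(empty, c)).
Bind M := op(5, g(empty, c)). Substituting into the earlier binding gives T := op(5, g(empty, c)).
MGU = { Z -> branch(5, g(5, 0), d), L -> branch(5, g(5, 0), d), T -> op(5, g(empty, c)), R -> g(5, d), Y -> branch(5, g(5, 0), d), Y2 -> g(empty, c), M -> op(5, g(empty, c)) }, so T -> op(5, g(empty, c)).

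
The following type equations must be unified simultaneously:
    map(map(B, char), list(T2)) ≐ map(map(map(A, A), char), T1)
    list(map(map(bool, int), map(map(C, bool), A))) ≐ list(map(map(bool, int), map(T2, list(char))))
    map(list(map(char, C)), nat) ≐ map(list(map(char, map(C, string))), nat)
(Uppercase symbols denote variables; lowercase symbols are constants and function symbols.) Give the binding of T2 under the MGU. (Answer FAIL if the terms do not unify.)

FAIL

Decompose map/2: map(B, char) ≐ map(map(A, A), char),  list(T2) ≐ T1.
Decompose map/2: B ≐ map(A, A),  char ≐ char.
Bind B := map(A, A); no other remaining equation mentions B.
Delete trivial equation char ≐ char.
Bind T1 := list(T2); no other remaining equation mentions T1.
Decompose list/1: map(map(bool, int), map(map(C, bool), A)) ≐ map(map(bool, int), map(T2, list(char))).
Decompose map/2: map(bool, int) ≐ map(bool, int),  map(map(C, bool), A) ≐ map(T2, list(char)).
Delete trivial equation map(bool, int) ≐ map(bool, int).
Decompose map/2: map(C, bool) ≐ T2,  A ≐ list(char).
Bind T2 := map(C, bool); no other remaining equation mentions T2. Substituting into the earlier binding gives T1 := list(map(C, bool)).
Bind A := list(char); no other remaining equation mentions A. Substituting into the earlier binding gives B := map(list(char), list(char)).
Decompose map/2: list(map(char, C)) ≐ list(map(char, map(C, string))),  nat ≐ nat.
Decompose list/1: map(char, C) ≐ map(char, map(C, string)).
Decompose map/2: char ≐ char,  C ≐ map(C, string).
Delete trivial equation char ≐ char.
Occurs check fails: C occurs in map(C, string); the equation C ≐ map(C, string) has no finite solution.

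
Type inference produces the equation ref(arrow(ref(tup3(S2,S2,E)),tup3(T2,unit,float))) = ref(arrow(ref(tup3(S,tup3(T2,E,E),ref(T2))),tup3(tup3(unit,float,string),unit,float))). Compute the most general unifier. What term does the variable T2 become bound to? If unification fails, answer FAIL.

tup3(unit,float,string)

Decompose ref/1: arrow(ref(tup3(S2,S2,E)),tup3(T2,unit,float)) = arrow(ref(tup3(S,tup3(T2,E,E),ref(T2))),tup3(tup3(unit,float,string),unit,float)).
Decompose arrow/2: ref(tup3(S2,S2,E)) = ref(tup3(S,tup3(T2,E,E),ref(T2))),  tup3(T2,unit,float) = tup3(tup3(unit,float,string),unit,float).
Decompose ref/1: tup3(S2,S2,E) = tup3(S,tup3(T2,E,E),ref(T2)).
Decompose tup3/3: S2 = S,  S2 = tup3(T2,E,E),  E = ref(T2).
Bind S2 := S; substituting into the one remaining equation that mentions S2 gives: S = tup3(T2,E,E).
Bind S := tup3(T2,E,E); no other remaining equation mentions S. Substituting into the earlier binding gives S2 := tup3(T2,E,E).
Bind E := ref(T2); no other remaining equation mentions E. Substituting into the earlier bindings gives S2 := tup3(T2,ref(T2),ref(T2)), S := tup3(T2,ref(T2),ref(T2)).
Decompose tup3/3: T2 = tup3(unit,float,string),  unit = unit,  float = float.
Bind T2 := tup3(unit,float,string); no other remaining equation mentions T2. Substituting into the earlier bindings gives S2 := tup3(tup3(unit,float,string),ref(tup3(unit,float,string)),ref(tup3(unit,float,string))), S := tup3(tup3(unit,float,string),ref(tup3(unit,float,string)),ref(tup3(unit,float,string))), E := ref(tup3(unit,float,string)).
Delete trivial equation unit = unit.
Delete trivial equation float = float.
MGU = { S2 := tup3(tup3(unit,float,string),ref(tup3(unit,float,string)),ref(tup3(unit,float,string))), S := tup3(tup3(unit,float,string),ref(tup3(unit,float,string)),ref(tup3(unit,float,string))), E := ref(tup3(unit,float,string)), T2 := tup3(unit,float,string) }, so T2 := tup3(unit,float,string).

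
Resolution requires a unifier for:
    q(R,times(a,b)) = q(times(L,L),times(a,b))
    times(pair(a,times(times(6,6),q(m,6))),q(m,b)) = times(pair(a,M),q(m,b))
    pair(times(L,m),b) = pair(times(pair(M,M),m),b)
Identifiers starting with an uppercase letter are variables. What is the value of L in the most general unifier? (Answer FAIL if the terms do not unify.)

pair(times(times(6,6),q(m,6)),times(times(6,6),q(m,6)))

Decompose q/2: R = times(L,L),  times(a,b) = times(a,b).
Bind R := times(L,L); no other remaining equation mentions R.
Delete trivial equation times(a,b) = times(a,b).
Decompose times/2: pair(a,times(times(6,6),q(m,6))) = pair(a,M),  q(m,b) = q(m,b).
Decompose pair/2: a = a,  times(times(6,6),q(m,6)) = M.
Delete trivial equation a = a.
Bind M := times(times(6,6),q(m,6)); substituting into the one remaining equation that mentions M gives: pair(times(L,m),b) = pair(times(pair(times(times(6,6),q(m,6)),times(times(6,6),q(m,6))),m),b).
Delete trivial equation q(m,b) = q(m,b).
Decompose pair/2: times(L,m) = times(pair(times(times(6,6),q(m,6)),times(times(6,6),q(m,6))),m),  b = b.
Decompose times/2: L = pair(times(times(6,6),q(m,6)),times(times(6,6),q(m,6))),  m = m.
Bind L := pair(times(times(6,6),q(m,6)),times(times(6,6),q(m,6))); no other remaining equation mentions L. Substituting into the earlier binding gives R := times(pair(times(times(6,6),q(m,6)),times(times(6,6),q(m,6))),pair(times(times(6,6),q(m,6)),times(times(6,6),q(m,6)))).
Delete trivial equation m = m.
Delete trivial equation b = b.
MGU = { R ↦ times(pair(times(times(6,6),q(m,6)),times(times(6,6),q(m,6))),pair(times(times(6,6),q(m,6)),times(times(6,6),q(m,6)))), M ↦ times(times(6,6),q(m,6)), L ↦ pair(times(times(6,6),q(m,6)),times(times(6,6),q(m,6))) }, so L ↦ pair(times(times(6,6),q(m,6)),times(times(6,6),q(m,6))).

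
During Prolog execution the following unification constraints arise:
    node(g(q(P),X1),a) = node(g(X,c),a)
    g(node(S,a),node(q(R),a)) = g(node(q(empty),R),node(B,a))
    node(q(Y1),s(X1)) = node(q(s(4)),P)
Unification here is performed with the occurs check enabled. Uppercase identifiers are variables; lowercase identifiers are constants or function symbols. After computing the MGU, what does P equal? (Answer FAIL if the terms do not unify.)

Decompose node/2: g(q(P),X1) = g(X,c),  a = a.
Decompose g/2: q(P) = X,  X1 = c.
Bind X := q(P); no other remaining equation mentions X.
Bind X1 := c; substituting into the one remaining equation that mentions X1 gives: node(q(Y1),s(c)) = node(q(s(4)),P).
Delete trivial equation a = a.
Decompose g/2: node(S,a) = node(q(empty),R),  node(q(R),a) = node(B,a).
Decompose node/2: S = q(empty),  a = R.
Bind S := q(empty); no other remaining equation mentions S.
Bind R := a; substituting into the one remaining equation that mentions R gives: node(q(a),a) = node(B,a).
Decompose node/2: q(a) = B,  a = a.
Bind B := q(a); no other remaining equation mentions B.
Delete trivial equation a = a.
Decompose node/2: q(Y1) = q(s(4)),  s(c) = P.
Decompose q/1: Y1 = s(4).
Bind Y1 := s(4); no other remaining equation mentions Y1.
Bind P := s(c). Substituting into the earlier binding gives X := q(s(c)).
MGU = { X = q(s(c)), X1 = c, S = q(empty), R = a, B = q(a), Y1 = s(4), P = s(c) }, so P = s(c).

s(c)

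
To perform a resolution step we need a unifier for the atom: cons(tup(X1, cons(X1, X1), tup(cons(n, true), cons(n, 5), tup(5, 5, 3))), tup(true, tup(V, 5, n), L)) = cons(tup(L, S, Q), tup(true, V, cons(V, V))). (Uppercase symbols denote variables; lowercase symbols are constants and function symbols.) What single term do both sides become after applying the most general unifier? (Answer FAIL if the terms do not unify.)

FAIL

Decompose cons/2: tup(X1, cons(X1, X1), tup(cons(n, true), cons(n, 5), tup(5, 5, 3))) = tup(L, S, Q),  tup(true, tup(V, 5, n), L) = tup(true, V, cons(V, V)).
Decompose tup/3: X1 = L,  cons(X1, X1) = S,  tup(cons(n, true), cons(n, 5), tup(5, 5, 3)) = Q.
Bind X1 := L; substituting into the one remaining equation that mentions X1 gives: cons(L, L) = S.
Bind S := cons(L, L); no other remaining equation mentions S.
Bind Q := tup(cons(n, true), cons(n, 5), tup(5, 5, 3)); no other remaining equation mentions Q.
Decompose tup/3: true = true,  tup(V, 5, n) = V,  L = cons(V, V).
Delete trivial equation true = true.
Occurs check fails: V occurs in tup(V, 5, n); the equation V = tup(V, 5, n) has no finite solution.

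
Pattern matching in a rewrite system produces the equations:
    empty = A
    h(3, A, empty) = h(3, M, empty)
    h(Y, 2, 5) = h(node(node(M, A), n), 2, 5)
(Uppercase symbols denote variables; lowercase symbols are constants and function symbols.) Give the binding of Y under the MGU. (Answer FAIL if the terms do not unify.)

Bind A := empty; substituting into the remaining equations gives: h(3, empty, empty) = h(3, M, empty),  h(Y, 2, 5) = h(node(node(M, empty), n), 2, 5).
Decompose h/3: 3 = 3,  empty = M,  empty = empty.
Delete trivial equation 3 = 3.
Bind M := empty; substituting into the one remaining equation that mentions M gives: h(Y, 2, 5) = h(node(node(empty, empty), n), 2, 5).
Delete trivial equation empty = empty.
Decompose h/3: Y = node(node(empty, empty), n),  2 = 2,  5 = 5.
Bind Y := node(node(empty, empty), n); no other remaining equation mentions Y.
Delete trivial equation 2 = 2.
Delete trivial equation 5 = 5.
MGU = { A ↦ empty, M ↦ empty, Y ↦ node(node(empty, empty), n) }, so Y ↦ node(node(empty, empty), n).

node(node(empty, empty), n)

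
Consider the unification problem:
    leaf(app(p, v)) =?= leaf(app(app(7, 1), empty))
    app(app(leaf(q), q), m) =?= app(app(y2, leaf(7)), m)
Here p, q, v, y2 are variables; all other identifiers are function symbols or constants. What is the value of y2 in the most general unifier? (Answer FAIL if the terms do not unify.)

Decompose leaf/1: app(p, v) =?= app(app(7, 1), empty).
Decompose app/2: p =?= app(7, 1),  v =?= empty.
Bind p := app(7, 1); no other remaining equation mentions p.
Bind v := empty; no other remaining equation mentions v.
Decompose app/2: app(leaf(q), q) =?= app(y2, leaf(7)),  m =?= m.
Decompose app/2: leaf(q) =?= y2,  q =?= leaf(7).
Bind y2 := leaf(q); no other remaining equation mentions y2.
Bind q := leaf(7); no other remaining equation mentions q. Substituting into the earlier binding gives y2 := leaf(leaf(7)).
Delete trivial equation m =?= m.
MGU = { p -> app(7, 1), v -> empty, y2 -> leaf(leaf(7)), q -> leaf(7) }, so y2 -> leaf(leaf(7)).

leaf(leaf(7))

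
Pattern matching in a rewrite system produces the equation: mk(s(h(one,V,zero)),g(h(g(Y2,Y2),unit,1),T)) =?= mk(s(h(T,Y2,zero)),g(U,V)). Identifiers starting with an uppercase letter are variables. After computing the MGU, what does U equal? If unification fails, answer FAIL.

Decompose mk/2: s(h(one,V,zero)) =?= s(h(T,Y2,zero)),  g(h(g(Y2,Y2),unit,1),T) =?= g(U,V).
Decompose s/1: h(one,V,zero) =?= h(T,Y2,zero).
Decompose h/3: one =?= T,  V =?= Y2,  zero =?= zero.
Bind T := one; substituting into the one remaining equation that mentions T gives: g(h(g(Y2,Y2),unit,1),one) =?= g(U,V).
Bind V := Y2; substituting into the one remaining equation that mentions V gives: g(h(g(Y2,Y2),unit,1),one) =?= g(U,Y2).
Delete trivial equation zero =?= zero.
Decompose g/2: h(g(Y2,Y2),unit,1) =?= U,  one =?= Y2.
Bind U := h(g(Y2,Y2),unit,1); no other remaining equation mentions U.
Bind Y2 := one. Substituting into the earlier bindings gives V := one, U := h(g(one,one),unit,1).
MGU = { T ↦ one, V ↦ one, U ↦ h(g(one,one),unit,1), Y2 ↦ one }, so U ↦ h(g(one,one),unit,1).

h(g(one,one),unit,1)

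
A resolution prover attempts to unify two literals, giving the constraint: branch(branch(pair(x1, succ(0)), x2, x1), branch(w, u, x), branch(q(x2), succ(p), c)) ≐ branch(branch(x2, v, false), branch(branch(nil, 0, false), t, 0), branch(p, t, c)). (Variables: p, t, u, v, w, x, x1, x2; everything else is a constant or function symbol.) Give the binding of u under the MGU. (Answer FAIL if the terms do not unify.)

Decompose branch/3: branch(pair(x1, succ(0)), x2, x1) ≐ branch(x2, v, false),  branch(w, u, x) ≐ branch(branch(nil, 0, false), t, 0),  branch(q(x2), succ(p), c) ≐ branch(p, t, c).
Decompose branch/3: pair(x1, succ(0)) ≐ x2,  x2 ≐ v,  x1 ≐ false.
Bind x2 := pair(x1, succ(0)); substituting into the 2 remaining equations that mention x2 gives: pair(x1, succ(0)) ≐ v,  branch(q(pair(x1, succ(0))), succ(p), c) ≐ branch(p, t, c).
Bind v := pair(x1, succ(0)); no other remaining equation mentions v.
Bind x1 := false; substituting into the one remaining equation that mentions x1 gives: branch(q(pair(false, succ(0))), succ(p), c) ≐ branch(p, t, c). Substituting into the earlier bindings gives x2 := pair(false, succ(0)), v := pair(false, succ(0)).
Decompose branch/3: w ≐ branch(nil, 0, false),  u ≐ t,  x ≐ 0.
Bind w := branch(nil, 0, false); no other remaining equation mentions w.
Bind u := t; no other remaining equation mentions u.
Bind x := 0; no other remaining equation mentions x.
Decompose branch/3: q(pair(false, succ(0))) ≐ p,  succ(p) ≐ t,  c ≐ c.
Bind p := q(pair(false, succ(0))); substituting into the one remaining equation that mentions p gives: succ(q(pair(false, succ(0)))) ≐ t.
Bind t := succ(q(pair(false, succ(0)))); no other remaining equation mentions t. Substituting into the earlier binding gives u := succ(q(pair(false, succ(0)))).
Delete trivial equation c ≐ c.
MGU = { x2 -> pair(false, succ(0)), v -> pair(false, succ(0)), x1 -> false, w -> branch(nil, 0, false), u -> succ(q(pair(false, succ(0)))), x -> 0, p -> q(pair(false, succ(0))), t -> succ(q(pair(false, succ(0)))) }, so u -> succ(q(pair(false, succ(0)))).

succ(q(pair(false, succ(0))))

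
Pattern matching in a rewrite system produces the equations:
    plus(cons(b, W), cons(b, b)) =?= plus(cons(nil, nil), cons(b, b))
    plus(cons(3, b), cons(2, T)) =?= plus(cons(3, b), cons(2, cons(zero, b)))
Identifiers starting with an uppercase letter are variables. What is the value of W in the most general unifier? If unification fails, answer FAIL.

Decompose plus/2: cons(b, W) =?= cons(nil, nil),  cons(b, b) =?= cons(b, b).
Decompose cons/2: b =?= nil,  W =?= nil.
Clash: constants b and nil differ; no unifier exists.

FAIL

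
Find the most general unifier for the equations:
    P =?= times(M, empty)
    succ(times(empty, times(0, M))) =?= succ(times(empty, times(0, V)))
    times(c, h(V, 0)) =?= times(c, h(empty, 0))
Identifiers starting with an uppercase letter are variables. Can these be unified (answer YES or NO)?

YES

Bind P := times(M, empty); no other remaining equation mentions P.
Decompose succ/1: times(empty, times(0, M)) =?= times(empty, times(0, V)).
Decompose times/2: empty =?= empty,  times(0, M) =?= times(0, V).
Delete trivial equation empty =?= empty.
Decompose times/2: 0 =?= 0,  M =?= V.
Delete trivial equation 0 =?= 0.
Bind M := V; no other remaining equation mentions M. Substituting into the earlier binding gives P := times(V, empty).
Decompose times/2: c =?= c,  h(V, 0) =?= h(empty, 0).
Delete trivial equation c =?= c.
Decompose h/2: V =?= empty,  0 =?= 0.
Bind V := empty; no other remaining equation mentions V. Substituting into the earlier bindings gives P := times(empty, empty), M := empty.
Delete trivial equation 0 =?= 0.
No equations remain and no clash or occurs-check failure arose, so a unifier exists.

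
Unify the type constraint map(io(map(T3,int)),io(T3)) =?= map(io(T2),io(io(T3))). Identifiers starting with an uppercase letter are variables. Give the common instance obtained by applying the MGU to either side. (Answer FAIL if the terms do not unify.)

FAIL

Decompose map/2: io(map(T3,int)) =?= io(T2),  io(T3) =?= io(io(T3)).
Decompose io/1: map(T3,int) =?= T2.
Bind T2 := map(T3,int); no other remaining equation mentions T2.
Decompose io/1: T3 =?= io(T3).
Occurs check fails: T3 occurs in io(T3); the equation T3 =?= io(T3) has no finite solution.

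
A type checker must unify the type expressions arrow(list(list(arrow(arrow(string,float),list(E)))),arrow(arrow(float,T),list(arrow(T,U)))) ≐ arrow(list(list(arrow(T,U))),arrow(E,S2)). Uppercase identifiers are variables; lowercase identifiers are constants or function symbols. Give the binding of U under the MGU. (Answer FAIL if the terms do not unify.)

list(arrow(float,arrow(string,float)))

Decompose arrow/2: list(list(arrow(arrow(string,float),list(E)))) ≐ list(list(arrow(T,U))),  arrow(arrow(float,T),list(arrow(T,U))) ≐ arrow(E,S2).
Decompose list/1: list(arrow(arrow(string,float),list(E))) ≐ list(arrow(T,U)).
Decompose list/1: arrow(arrow(string,float),list(E)) ≐ arrow(T,U).
Decompose arrow/2: arrow(string,float) ≐ T,  list(E) ≐ U.
Bind T := arrow(string,float); substituting into the one remaining equation that mentions T gives: arrow(arrow(float,arrow(string,float)),list(arrow(arrow(string,float),U))) ≐ arrow(E,S2).
Bind U := list(E); substituting into the remaining equation gives: arrow(arrow(float,arrow(string,float)),list(arrow(arrow(string,float),list(E)))) ≐ arrow(E,S2).
Decompose arrow/2: arrow(float,arrow(string,float)) ≐ E,  list(arrow(arrow(string,float),list(E))) ≐ S2.
Bind E := arrow(float,arrow(string,float)); substituting into the remaining equation gives: list(arrow(arrow(string,float),list(arrow(float,arrow(string,float))))) ≐ S2. Substituting into the earlier binding gives U := list(arrow(float,arrow(string,float))).
Bind S2 := list(arrow(arrow(string,float),list(arrow(float,arrow(string,float))))).
MGU = { T -> arrow(string,float), U -> list(arrow(float,arrow(string,float))), E -> arrow(float,arrow(string,float)), S2 -> list(arrow(arrow(string,float),list(arrow(float,arrow(string,float))))) }, so U -> list(arrow(float,arrow(string,float))).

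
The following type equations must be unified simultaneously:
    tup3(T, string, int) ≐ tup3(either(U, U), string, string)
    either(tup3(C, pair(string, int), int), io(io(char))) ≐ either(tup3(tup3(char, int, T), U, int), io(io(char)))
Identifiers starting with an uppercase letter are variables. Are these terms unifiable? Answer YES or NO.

Decompose tup3/3: T ≐ either(U, U),  string ≐ string,  int ≐ string.
Bind T := either(U, U); substituting into the one remaining equation that mentions T gives: either(tup3(C, pair(string, int), int), io(io(char))) ≐ either(tup3(tup3(char, int, either(U, U)), U, int), io(io(char))).
Delete trivial equation string ≐ string.
Clash: constants int and string differ; no unifier exists.

NO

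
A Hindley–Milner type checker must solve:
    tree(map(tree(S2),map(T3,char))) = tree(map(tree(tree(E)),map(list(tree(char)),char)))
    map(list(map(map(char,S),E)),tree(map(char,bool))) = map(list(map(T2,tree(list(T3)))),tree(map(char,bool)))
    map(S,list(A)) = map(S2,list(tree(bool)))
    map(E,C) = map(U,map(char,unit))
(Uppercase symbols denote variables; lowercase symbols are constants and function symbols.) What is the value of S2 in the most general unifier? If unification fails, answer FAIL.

Decompose tree/1: map(tree(S2),map(T3,char)) = map(tree(tree(E)),map(list(tree(char)),char)).
Decompose map/2: tree(S2) = tree(tree(E)),  map(T3,char) = map(list(tree(char)),char).
Decompose tree/1: S2 = tree(E).
Bind S2 := tree(E); substituting into the one remaining equation that mentions S2 gives: map(S,list(A)) = map(tree(E),list(tree(bool))).
Decompose map/2: T3 = list(tree(char)),  char = char.
Bind T3 := list(tree(char)); substituting into the one remaining equation that mentions T3 gives: map(list(map(map(char,S),E)),tree(map(char,bool))) = map(list(map(T2,tree(list(list(tree(char)))))),tree(map(char,bool))).
Delete trivial equation char = char.
Decompose map/2: list(map(map(char,S),E)) = list(map(T2,tree(list(list(tree(char)))))),  tree(map(char,bool)) = tree(map(char,bool)).
Decompose list/1: map(map(char,S),E) = map(T2,tree(list(list(tree(char))))).
Decompose map/2: map(char,S) = T2,  E = tree(list(list(tree(char)))).
Bind T2 := map(char,S); no other remaining equation mentions T2.
Bind E := tree(list(list(tree(char)))); substituting into the 2 remaining equations that mention E gives: map(S,list(A)) = map(tree(tree(list(list(tree(char))))),list(tree(bool))),  map(tree(list(list(tree(char)))),C) = map(U,map(char,unit)). Substituting into the earlier binding gives S2 := tree(tree(list(list(tree(char))))).
Delete trivial equation tree(map(char,bool)) = tree(map(char,bool)).
Decompose map/2: S = tree(tree(list(list(tree(char))))),  list(A) = list(tree(bool)).
Bind S := tree(tree(list(list(tree(char))))); no other remaining equation mentions S. Substituting into the earlier binding gives T2 := map(char,tree(tree(list(list(tree(char)))))).
Decompose list/1: A = tree(bool).
Bind A := tree(bool); no other remaining equation mentions A.
Decompose map/2: tree(list(list(tree(char)))) = U,  C = map(char,unit).
Bind U := tree(list(list(tree(char)))); no other remaining equation mentions U.
Bind C := map(char,unit).
MGU = { S2 ↦ tree(tree(list(list(tree(char))))), T3 ↦ list(tree(char)), T2 ↦ map(char,tree(tree(list(list(tree(char)))))), E ↦ tree(list(list(tree(char)))), S ↦ tree(tree(list(list(tree(char))))), A ↦ tree(bool), U ↦ tree(list(list(tree(char)))), C ↦ map(char,unit) }, so S2 ↦ tree(tree(list(list(tree(char))))).

tree(tree(list(list(tree(char)))))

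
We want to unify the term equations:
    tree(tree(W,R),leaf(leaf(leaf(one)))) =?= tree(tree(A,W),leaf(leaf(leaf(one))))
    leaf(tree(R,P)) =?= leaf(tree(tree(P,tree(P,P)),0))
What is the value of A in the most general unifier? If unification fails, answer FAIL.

tree(0,tree(0,0))

Decompose tree/2: tree(W,R) =?= tree(A,W),  leaf(leaf(leaf(one))) =?= leaf(leaf(leaf(one))).
Decompose tree/2: W =?= A,  R =?= W.
Bind W := A; substituting into the one remaining equation that mentions W gives: R =?= A.
Bind R := A; substituting into the one remaining equation that mentions R gives: leaf(tree(A,P)) =?= leaf(tree(tree(P,tree(P,P)),0)).
Delete trivial equation leaf(leaf(leaf(one))) =?= leaf(leaf(leaf(one))).
Decompose leaf/1: tree(A,P) =?= tree(tree(P,tree(P,P)),0).
Decompose tree/2: A =?= tree(P,tree(P,P)),  P =?= 0.
Bind A := tree(P,tree(P,P)); no other remaining equation mentions A. Substituting into the earlier bindings gives W := tree(P,tree(P,P)), R := tree(P,tree(P,P)).
Bind P := 0. Substituting into the earlier bindings gives W := tree(0,tree(0,0)), R := tree(0,tree(0,0)), A := tree(0,tree(0,0)).
MGU = { W ↦ tree(0,tree(0,0)), R ↦ tree(0,tree(0,0)), A ↦ tree(0,tree(0,0)), P ↦ 0 }, so A ↦ tree(0,tree(0,0)).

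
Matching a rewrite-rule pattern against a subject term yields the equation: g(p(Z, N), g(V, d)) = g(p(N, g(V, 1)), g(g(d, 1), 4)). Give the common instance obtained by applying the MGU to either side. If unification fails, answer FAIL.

FAIL

Decompose g/2: p(Z, N) = p(N, g(V, 1)),  g(V, d) = g(g(d, 1), 4).
Decompose p/2: Z = N,  N = g(V, 1).
Bind Z := N; no other remaining equation mentions Z.
Bind N := g(V, 1); no other remaining equation mentions N. Substituting into the earlier binding gives Z := g(V, 1).
Decompose g/2: V = g(d, 1),  d = 4.
Bind V := g(d, 1); no other remaining equation mentions V. Substituting into the earlier bindings gives Z := g(g(d, 1), 1), N := g(g(d, 1), 1).
Clash: constants d and 4 differ; no unifier exists.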